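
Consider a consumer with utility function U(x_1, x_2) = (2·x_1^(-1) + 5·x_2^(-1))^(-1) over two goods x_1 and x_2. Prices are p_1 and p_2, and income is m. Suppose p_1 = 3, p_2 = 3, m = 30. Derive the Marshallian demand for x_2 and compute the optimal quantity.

x_2* = 6.1257

From the CES first-order condition, (2/5)·(x_2/x_1)^(2) = p_1/p_2.
Solve for the ratio: x_2/x_1 = [(5/2)·p_1/p_2]^(0.5).
Substitute x_2 = (x_2/x_1)·x_1 into the budget: x_1* = m/(p_1 + p_2·(x_2/x_1)).
Numerically x_2/x_1 = 1.581139, so x_1* = 30/(3 + 3·1.581139) = 3.8743 and x_2* = 1.581139·3.8743 = 6.1257.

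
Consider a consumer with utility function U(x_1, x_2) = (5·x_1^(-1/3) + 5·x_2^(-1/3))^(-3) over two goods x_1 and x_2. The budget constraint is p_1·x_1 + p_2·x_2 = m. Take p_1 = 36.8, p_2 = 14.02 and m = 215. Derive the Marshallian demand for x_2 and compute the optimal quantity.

MRS = MU_x_1/MU_x_2 = (x_2/x_1)^(4/3). Set equal to p_1/p_2.
Hence x_2/x_1 = (p_1/p_2)^(1/(4/3)), i.e. raised to the 0.75 power.
With the ratio pinned down, the budget gives x_1* = m/(p_1 + p_2·(x_2/x_1)) and x_2* = (x_2/x_1)·x_1*.
Numerically x_2/x_1 = 2.062172, so x_1* = 215/(36.8 + 14.02·2.062172) = 3.2719 and x_2* = 2.062172·3.2719 = 6.7472.

x_2* = 6.7472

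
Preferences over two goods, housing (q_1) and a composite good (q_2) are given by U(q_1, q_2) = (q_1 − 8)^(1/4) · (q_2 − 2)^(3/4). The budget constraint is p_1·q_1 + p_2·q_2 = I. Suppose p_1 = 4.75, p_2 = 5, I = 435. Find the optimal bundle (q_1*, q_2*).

q_1* = 28.3684, q_2* = 60.05

MRS = (1/3)·(q_2−2)/(q_1−8). Tangency with p_1/p_2 gives q_2−2 = 3·(p_1/p_2)·(q_1−8).
Substituting into the budget: q_1* = 8 + 0.25·(I − 8·p_1 − 2·p_2)/p_1, and q_2* = 2 + 0.75·(…)/p_2.
Discretionary income = 435 − 8·4.75 − 2·5 = 387; q_1* = 8 + 0.25·387/4.75 = 28.3684; q_2* = 2 + 0.75·387/5 = 60.05.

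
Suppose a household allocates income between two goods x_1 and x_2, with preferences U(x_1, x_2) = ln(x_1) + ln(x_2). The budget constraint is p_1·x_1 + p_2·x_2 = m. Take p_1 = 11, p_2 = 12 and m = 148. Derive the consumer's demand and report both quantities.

x_1* = 6.7273, x_2* = 6.1667

Tangency: MRS = x_2/x_1 = p_1/p_2.
Rearranging, p_2·x_2 = p_1·x_1. Substituting into the budget gives p_1·x_1·(1 + 1) = m.
Demand: x_1*(p_1,p_2,m) = 0.5·m/p_1 and x_2* = 0.5·m/p_2.
At p_1=11, p_2=12, m=148: x_1* = 0.5·148/11 = 6.7273, x_2* = 6.1667.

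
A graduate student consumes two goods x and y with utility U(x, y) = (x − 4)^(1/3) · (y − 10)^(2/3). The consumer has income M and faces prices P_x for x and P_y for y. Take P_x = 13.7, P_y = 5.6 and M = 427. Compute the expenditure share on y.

share on y = 0.6248

Discretionary income = 427 − 4·13.7 − 10·5.6 = 316.2; x* = 4 + 1/3·316.2/13.7 = 11.6934; y* = 10 + 2/3·316.2/5.6 = 47.6429.
Expenditure on y: 5.6·47.6429 = 266.8; share = 0.6248.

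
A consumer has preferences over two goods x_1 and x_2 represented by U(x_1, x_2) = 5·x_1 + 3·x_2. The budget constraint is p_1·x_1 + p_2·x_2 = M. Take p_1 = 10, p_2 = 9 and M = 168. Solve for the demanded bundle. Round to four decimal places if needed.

Linear utility — the consumer picks whichever good has higher MU/price: 5/10 = 0.5 vs 3/9 = 0.3333.
x_1 gives more utility per dollar, so spend all income on x_1: x_1* = M/p_1, x_2* = 0.
Numerically: x_1* = 16.8, x_2* = 0.

x_1* = 16.8, x_2* = 0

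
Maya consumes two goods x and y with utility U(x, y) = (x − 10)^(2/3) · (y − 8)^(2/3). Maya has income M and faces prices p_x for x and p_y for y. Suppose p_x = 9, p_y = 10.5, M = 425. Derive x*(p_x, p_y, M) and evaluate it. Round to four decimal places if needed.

x* = 23.9444

MRS = (y−8)/(x−10). Tangency with p_x/p_y gives y−8 = (p_x/p_y)·(x−10).
After buying the subsistence bundle (10, 8), a share 0.5 of the remaining income goes to x: x* = 10 + 0.5·(M − 10p_x − 8p_y)/p_x.
Discretionary income = 425 − 10·9 − 8·10.5 = 251; x* = 10 + 0.5·251/9 = 23.9444.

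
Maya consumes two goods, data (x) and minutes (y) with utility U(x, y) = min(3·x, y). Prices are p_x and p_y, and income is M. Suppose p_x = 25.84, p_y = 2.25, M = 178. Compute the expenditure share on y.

Leontief preferences: the optimum is at the kink where x/1 = y/3, i.e. y = 3·x.
Budget: p_x·x + p_y·3·x = M, so (p_x + 3·p_y)·x = M.
Demand: x*(p_x,p_y,M) = M/(p_x + 3·p_y), y* = 3·M/(p_x + 3·p_y).
Here 25.84 + 3·2.25 = 32.59, giving x* = 5.4618 and y* = 16.3854.
Expenditure on y: 2.25·16.3854 = 36.8671; share = 0.2071.

share on y = 0.2071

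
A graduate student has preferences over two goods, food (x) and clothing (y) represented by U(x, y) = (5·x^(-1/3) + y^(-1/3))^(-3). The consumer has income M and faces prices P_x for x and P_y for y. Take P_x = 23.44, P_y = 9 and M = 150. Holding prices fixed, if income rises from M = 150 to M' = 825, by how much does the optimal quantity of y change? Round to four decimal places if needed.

Δy* = 14.2919

Numerically y/x = 0.613139, so x* = 150/(23.44 + 9·0.613139) = 5.1799 and y* = 0.613139·5.1799 = 3.176.
At M' = 825: y* = 17.4679. Change: 17.4679 − 3.176 = 14.2919.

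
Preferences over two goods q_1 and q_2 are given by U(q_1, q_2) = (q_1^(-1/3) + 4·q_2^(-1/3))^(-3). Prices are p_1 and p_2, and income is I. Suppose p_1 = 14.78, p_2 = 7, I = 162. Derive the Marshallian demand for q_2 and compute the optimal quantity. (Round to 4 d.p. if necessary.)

Substitute q_2 = (q_2/q_1)·q_1 into the budget: q_1* = I/(p_1 + p_2·(q_2/q_1)).
Numerically q_2/q_1 = 4.954243, so q_1* = 162/(14.78 + 7·4.954243) = 3.2754 and q_2* = 4.954243·3.2754 = 16.2271.

q_2* = 16.2271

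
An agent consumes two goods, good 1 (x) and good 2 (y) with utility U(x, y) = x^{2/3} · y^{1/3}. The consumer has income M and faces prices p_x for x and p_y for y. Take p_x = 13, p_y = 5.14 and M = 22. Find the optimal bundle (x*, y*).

Tangency: MRS = 2·y/x = p_x/p_y.
Rearranging, p_y·y = (1/2)·p_x·x. Substituting into the budget gives p_x·x·(1 + (1/2)) = M.
Demand: x*(p_x,p_y,M) = 2/3·M/p_x and y* = 1/3·M/p_y.
At p_x=13, p_y=5.14, M=22: x* = 2/3·22/13 = 1.1282, y* = 1.4267.

x* = 1.1282, y* = 1.4267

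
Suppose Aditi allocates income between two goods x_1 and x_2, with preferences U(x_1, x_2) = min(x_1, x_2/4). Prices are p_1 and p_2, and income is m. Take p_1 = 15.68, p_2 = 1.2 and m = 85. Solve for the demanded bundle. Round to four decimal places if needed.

x_1* = 4.1504, x_2* = 16.6016

With perfect complements, no substitution: consume in ratio x_1:x_2 = 1:4.
Budget: p_1·x_1 + p_2·4·x_1 = m, so (p_1 + 4·p_2)·x_1 = m.
Demand: x_1*(p_1,p_2,m) = m/(p_1 + 4·p_2), x_2* = 4·m/(p_1 + 4·p_2).
Here 15.68 + 4·1.2 = 20.48, giving x_1* = 4.1504 and x_2* = 16.6016.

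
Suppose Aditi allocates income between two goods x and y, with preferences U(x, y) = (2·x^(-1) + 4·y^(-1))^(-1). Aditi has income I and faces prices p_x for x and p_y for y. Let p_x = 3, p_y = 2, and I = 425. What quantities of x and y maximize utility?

x* = 65.7477, y* = 113.8784

From the CES first-order condition, (1/2)·(y/x)^(2) = p_x/p_y.
Solve for the ratio: y/x = [2·p_x/p_y]^(0.5).
Substitute y = (y/x)·x into the budget: x* = I/(p_x + p_y·(y/x)).
Numerically y/x = 1.732051, so x* = 425/(3 + 2·1.732051) = 65.7477 and y* = 1.732051·65.7477 = 113.8784.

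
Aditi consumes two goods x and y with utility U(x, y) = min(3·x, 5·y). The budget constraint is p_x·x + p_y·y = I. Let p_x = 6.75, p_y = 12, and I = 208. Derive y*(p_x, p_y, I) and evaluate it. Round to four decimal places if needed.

y* = 8.9462

Demand: x*(p_x,p_y,I) = 5·I/(5·p_x + 3·p_y), y* = 3·I/(5·p_x + 3·p_y).
Here 5·6.75 + 3·12 = 69.75, giving y* = 8.9462.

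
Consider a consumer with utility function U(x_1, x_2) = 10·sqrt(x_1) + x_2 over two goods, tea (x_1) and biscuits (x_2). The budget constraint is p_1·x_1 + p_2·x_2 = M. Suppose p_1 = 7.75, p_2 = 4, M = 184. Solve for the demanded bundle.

x_1* = 6.6597, x_2* = 33.0968

Utility is quasi-linear in x_2; the FOC for x_1 is 5/√x_1 = p_1/p_2.
Thus x_1* = (5·p_2/p_1)² — independent of M — with the rest of income spent on x_2.
Plugging in: x_1* = (5·4/7.75)² = 6.6597, x_2* = 33.0968.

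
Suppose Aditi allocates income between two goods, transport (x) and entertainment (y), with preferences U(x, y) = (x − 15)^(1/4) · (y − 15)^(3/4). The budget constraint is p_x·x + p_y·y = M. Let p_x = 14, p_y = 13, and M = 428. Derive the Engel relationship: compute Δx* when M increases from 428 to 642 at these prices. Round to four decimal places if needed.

Δx* = 3.8214

MRS = (1/3)·(y−15)/(x−15). Tangency with p_x/p_y gives y−15 = 3·(p_x/p_y)·(x−15).
After buying the subsistence bundle (15, 15), a share 0.25 of the remaining income goes to x: x* = 15 + 0.25·(M − 15p_x − 15p_y)/p_x.
Discretionary income = 428 − 15·14 − 15·13 = 23; x* = 15 + 0.25·23/14 = 15.4107.
At M' = 642: x* = 19.2321. Change: 19.2321 − 15.4107 = 3.8214.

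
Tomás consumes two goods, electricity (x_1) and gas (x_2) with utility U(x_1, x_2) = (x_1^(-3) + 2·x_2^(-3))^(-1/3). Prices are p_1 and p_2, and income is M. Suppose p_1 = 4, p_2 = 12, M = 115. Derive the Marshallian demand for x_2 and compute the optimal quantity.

MRS = MU_x_1/MU_x_2 = (1/2)·(x_2/x_1)^(4). Set equal to p_1/p_2.
Hence x_2/x_1 = (2·p_1/p_2)^(1/(4)), i.e. raised to the 0.25 power.
With the ratio pinned down, the budget gives x_1* = M/(p_1 + p_2·(x_2/x_1)) and x_2* = (x_2/x_1)·x_1*.
Numerically x_2/x_1 = 0.903602, so x_1* = 115/(4 + 12·0.903602) = 7.7476 and x_2* = 0.903602·7.7476 = 7.0008.

x_2* = 7.0008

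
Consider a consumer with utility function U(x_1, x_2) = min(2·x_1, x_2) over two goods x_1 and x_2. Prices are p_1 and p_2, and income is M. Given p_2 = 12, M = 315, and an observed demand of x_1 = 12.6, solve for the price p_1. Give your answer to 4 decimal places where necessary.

p_1 = 1

Leontief preferences: the optimum is at the kink where x_1/1 = x_2/2, i.e. x_2 = 2·x_1.
Budget: p_1·x_1 + p_2·2·x_1 = M, so (p_1 + 2·p_2)·x_1 = M.
Demand: x_1*(p_1,p_2,M) = M/(p_1 + 2·p_2), x_2* = 2·M/(p_1 + 2·p_2).
Set x_1* = 12.6 in the demand function and solve for p_1: p_1 = 1.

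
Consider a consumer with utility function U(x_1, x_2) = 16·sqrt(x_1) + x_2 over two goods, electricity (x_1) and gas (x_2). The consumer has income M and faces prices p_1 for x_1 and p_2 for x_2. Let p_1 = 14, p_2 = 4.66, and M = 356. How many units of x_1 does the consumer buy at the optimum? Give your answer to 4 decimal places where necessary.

x_1* = 7.0908

MU_x_1 = 8/√x_1, MU_x_2 = 1. Tangency: 8/√x_1 = p_1/p_2.
Thus x_1* = (8·p_2/p_1)² — independent of M — with the rest of income spent on x_2.
Plugging in: x_1* = (8·4.66/14)² = 7.0908.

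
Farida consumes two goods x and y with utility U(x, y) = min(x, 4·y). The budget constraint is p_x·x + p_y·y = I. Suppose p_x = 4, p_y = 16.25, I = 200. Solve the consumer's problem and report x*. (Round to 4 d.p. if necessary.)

x* = 24.8062

Demand: x*(p_x,p_y,I) = 4·I/(4·p_x + p_y), y* = I/(4·p_x + p_y).
Here 4·4 + 16.25 = 32.25, giving x* = 24.8062.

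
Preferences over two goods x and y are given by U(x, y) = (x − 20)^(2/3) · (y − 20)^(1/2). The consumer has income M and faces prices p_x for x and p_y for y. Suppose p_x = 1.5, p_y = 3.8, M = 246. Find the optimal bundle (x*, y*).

x* = 73.3333, y* = 35.7895

This is Cobb-Douglas in (x−20, y−20): tangency gives 2/3·p_y·(y−20) = 0.5·p_x·(x−20).
After buying the subsistence bundle (20, 20), a share 4/7 of the remaining income goes to x: x* = 20 + 4/7·(M − 20p_x − 20p_y)/p_x.
Discretionary income = 246 − 20·1.5 − 20·3.8 = 140; x* = 20 + 4/7·140/1.5 = 73.3333; y* = 20 + 3/7·140/3.8 = 35.7895.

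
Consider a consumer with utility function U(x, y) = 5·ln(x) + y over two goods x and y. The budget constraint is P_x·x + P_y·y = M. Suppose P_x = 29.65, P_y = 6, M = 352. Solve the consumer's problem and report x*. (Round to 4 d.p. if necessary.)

x* = 1.0118

Set MRS = P_x/P_y: (5/x)/1 = P_x/P_y.
So x*(P_x,P_y) = 5·P_y/P_x, independent of income; and y* = (M − 5·P_y)/P_y.
At the given prices: x* = 5·6/29.65 = 1.0118.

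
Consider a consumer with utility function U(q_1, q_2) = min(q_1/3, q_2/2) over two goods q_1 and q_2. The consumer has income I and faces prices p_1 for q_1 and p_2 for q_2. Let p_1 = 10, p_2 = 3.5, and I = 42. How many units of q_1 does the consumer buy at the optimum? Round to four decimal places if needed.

Demand: q_1*(p_1,p_2,I) = 3·I/(3·p_1 + 2·p_2), q_2* = 2·I/(3·p_1 + 2·p_2).
Here 3·10 + 2·3.5 = 37, giving q_1* = 3.4054.

q_1* = 3.4054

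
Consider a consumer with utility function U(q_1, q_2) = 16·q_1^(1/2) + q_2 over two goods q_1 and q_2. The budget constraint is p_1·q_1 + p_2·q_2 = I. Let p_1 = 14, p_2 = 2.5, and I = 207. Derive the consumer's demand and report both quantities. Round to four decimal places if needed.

Set MRS = p_1/p_2: 8·q_1^(−1/2) = p_1/p_2.
Solve: √q_1 = 8·p_2/p_1, so q_1*(p_1,p_2) = (8·p_2/p_1)², and q_2* = (I − p_1·q_1*)/p_2.
Plugging in: q_1* = (8·2.5/14)² = 2.0408, q_2* = 71.3714.

q_1* = 2.0408, q_2* = 71.3714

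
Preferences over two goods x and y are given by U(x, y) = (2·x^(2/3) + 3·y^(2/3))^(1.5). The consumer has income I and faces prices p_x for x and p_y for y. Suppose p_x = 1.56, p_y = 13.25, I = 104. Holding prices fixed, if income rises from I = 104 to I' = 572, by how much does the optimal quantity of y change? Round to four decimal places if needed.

Δy* = 1.5786

MRS = MU_x/MU_y = (2/3)·(y/x)^(1/3). Set equal to p_x/p_y.
Hence y/x = ((3/2)·p_x/p_y)^(1/(1/3)), i.e. raised to the 3 power.
With the ratio pinned down, the budget gives x* = I/(p_x + p_y·(y/x)) and y* = (y/x)·x*.
Numerically y/x = 0.005508, so x* = 104/(1.56 + 13.25·0.005508) = 63.6872 and y* = 0.005508·63.6872 = 0.3508.
At I' = 572: y* = 1.9294. Change: 1.9294 − 0.3508 = 1.5786.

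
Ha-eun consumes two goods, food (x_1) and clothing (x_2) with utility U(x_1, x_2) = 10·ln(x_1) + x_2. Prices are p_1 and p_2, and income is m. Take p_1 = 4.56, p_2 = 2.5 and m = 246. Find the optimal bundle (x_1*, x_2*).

x_1* = 5.4825, x_2* = 88.4

At the given prices: x_1* = 10·2.5/4.56 = 5.4825, and x_2* = 88.4.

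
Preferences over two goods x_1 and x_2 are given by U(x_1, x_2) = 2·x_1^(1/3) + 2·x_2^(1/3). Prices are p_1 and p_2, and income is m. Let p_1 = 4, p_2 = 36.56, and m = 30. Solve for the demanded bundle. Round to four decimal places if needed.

x_1* = 5.6358, x_2* = 0.204

MU_x_1 ∝ 2·x_1^(-2/3), MU_x_2 ∝ 2·x_2^(-2/3), so MRS = (x_2/x_1)^(2/3) = p_1/p_2.
Hence x_2/x_1 = (p_1/p_2)^(1/(2/3)), i.e. raised to the 1.5 power.
With the ratio pinned down, the budget gives x_1* = m/(p_1 + p_2·(x_2/x_1)) and x_2* = (x_2/x_1)·x_1*.
Numerically x_2/x_1 = 0.036189, so x_1* = 30/(4 + 36.56·0.036189) = 5.6358 and x_2* = 0.036189·5.6358 = 0.204.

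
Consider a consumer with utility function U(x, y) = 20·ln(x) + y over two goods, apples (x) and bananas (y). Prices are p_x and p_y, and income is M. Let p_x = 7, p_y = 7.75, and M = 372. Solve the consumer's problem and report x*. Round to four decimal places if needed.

So x*(p_x,p_y) = 20·p_y/p_x, independent of income; and y* = (M − 20·p_y)/p_y.
At the given prices: x* = 20·7.75/7 = 22.1429.

x* = 22.1429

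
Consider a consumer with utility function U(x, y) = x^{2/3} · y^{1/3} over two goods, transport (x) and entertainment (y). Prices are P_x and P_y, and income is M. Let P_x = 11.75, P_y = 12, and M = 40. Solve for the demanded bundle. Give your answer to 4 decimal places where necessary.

x* = 2.2695, y* = 1.1111

Demand: x*(P_x,P_y,M) = 2/3·M/P_x and y* = 1/3·M/P_y.
At P_x=11.75, P_y=12, M=40: x* = 2/3·40/11.75 = 2.2695, y* = 1.1111.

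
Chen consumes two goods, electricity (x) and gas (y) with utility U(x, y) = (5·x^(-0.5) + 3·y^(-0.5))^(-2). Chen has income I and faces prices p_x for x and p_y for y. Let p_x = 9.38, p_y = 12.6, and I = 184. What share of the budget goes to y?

share on y = 0.4397

With the ratio pinned down, the budget gives x* = I/(p_x + p_y·(y/x)) and y* = (y/x)·x*.
Numerically y/x = 0.584327, so x* = 184/(9.38 + 12.6·0.584327) = 10.99 and y* = 0.584327·10.99 = 6.4217.
Expenditure on y: 12.6·6.4217 = 80.9139; share = 0.4397.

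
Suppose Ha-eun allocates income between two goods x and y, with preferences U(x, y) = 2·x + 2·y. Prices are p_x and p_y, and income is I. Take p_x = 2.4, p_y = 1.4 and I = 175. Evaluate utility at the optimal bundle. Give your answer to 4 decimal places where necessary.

Numerically: x* = 0, y* = 125.
Utility at the optimum: U(0, 125) = 250.

V = 250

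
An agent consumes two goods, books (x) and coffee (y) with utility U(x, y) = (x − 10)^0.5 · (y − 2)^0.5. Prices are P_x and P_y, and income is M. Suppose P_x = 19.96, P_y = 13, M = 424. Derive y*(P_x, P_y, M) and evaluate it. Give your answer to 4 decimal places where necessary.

y* = 9.6308

Discretionary income = 424 − 10·19.96 − 2·13 = 198.4; y* = 2 + 0.5·198.4/13 = 9.6308.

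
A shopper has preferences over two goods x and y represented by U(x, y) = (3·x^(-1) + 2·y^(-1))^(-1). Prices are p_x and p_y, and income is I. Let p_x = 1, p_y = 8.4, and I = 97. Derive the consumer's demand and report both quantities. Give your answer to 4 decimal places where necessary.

MU_x ∝ 3·x^(-2), MU_y ∝ 2·y^(-2), so MRS = (3/2)·(y/x)^(2) = p_x/p_y.
Hence y/x = ((2/3)·p_x/p_y)^(1/(2)), i.e. raised to the 0.5 power.
With the ratio pinned down, the budget gives x* = I/(p_x + p_y·(y/x)) and y* = (y/x)·x*.
Numerically y/x = 0.281718, so x* = 97/(1 + 8.4·0.281718) = 28.8139 and y* = 0.281718·28.8139 = 8.1174.

x* = 28.8139, y* = 8.1174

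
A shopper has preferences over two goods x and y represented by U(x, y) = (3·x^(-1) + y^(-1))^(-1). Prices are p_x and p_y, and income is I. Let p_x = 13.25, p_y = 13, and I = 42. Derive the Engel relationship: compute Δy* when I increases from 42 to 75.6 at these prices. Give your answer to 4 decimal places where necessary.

Δy* = 0.9403

From the CES first-order condition, 3·(y/x)^(2) = p_x/p_y.
Solve for the ratio: y/x = [(1/3)·p_x/p_y]^(0.5).
Substitute y = (y/x)·x into the budget: x* = I/(p_x + p_y·(y/x)).
Numerically y/x = 0.582875, so x* = 42/(13.25 + 13·0.582875) = 2.0166 and y* = 0.582875·2.0166 = 1.1754.
At I' = 75.6: y* = 2.1157. Change: 2.1157 − 1.1754 = 0.9403.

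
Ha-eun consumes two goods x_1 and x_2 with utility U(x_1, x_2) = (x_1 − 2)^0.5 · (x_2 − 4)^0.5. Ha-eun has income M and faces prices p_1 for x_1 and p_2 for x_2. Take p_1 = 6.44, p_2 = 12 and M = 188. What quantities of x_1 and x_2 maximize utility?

After buying the subsistence bundle (2, 4), a share 0.5 of the remaining income goes to x_1: x_1* = 2 + 0.5·(M − 2p_1 − 4p_2)/p_1.
Discretionary income = 188 − 2·6.44 − 4·12 = 127.12; x_1* = 2 + 0.5·127.12/6.44 = 11.8696; x_2* = 4 + 0.5·127.12/12 = 9.2967.

x_1* = 11.8696, x_2* = 9.2967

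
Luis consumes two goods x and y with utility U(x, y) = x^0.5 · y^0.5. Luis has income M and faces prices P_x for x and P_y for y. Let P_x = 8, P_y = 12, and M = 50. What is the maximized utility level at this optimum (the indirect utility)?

The MRS is y/x. Set MRS = P_x/P_y.
So 0.5·P_y·y = 0.5·P_x·x; combined with the budget, a share 0.5 of income goes to x.
Demand: x*(P_x,P_y,M) = 0.5·M/P_x and y* = 0.5·M/P_y.
At P_x=8, P_y=12, M=50: x* = 0.5·50/8 = 3.125, y* = 2.0833.
Utility at the optimum: U(3.125, 2.0833) = 2.5516.

V = 2.5516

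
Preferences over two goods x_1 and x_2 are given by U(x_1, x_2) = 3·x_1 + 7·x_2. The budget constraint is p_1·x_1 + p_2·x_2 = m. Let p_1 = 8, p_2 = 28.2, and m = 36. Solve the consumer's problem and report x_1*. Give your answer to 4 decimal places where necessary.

x_1* = 4.5

Numerically: x_1* = 4.5, x_2* = 0.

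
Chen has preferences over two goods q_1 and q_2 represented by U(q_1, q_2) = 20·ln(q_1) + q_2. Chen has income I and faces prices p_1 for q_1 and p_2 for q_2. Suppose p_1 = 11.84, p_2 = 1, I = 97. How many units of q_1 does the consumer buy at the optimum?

Set MRS = p_1/p_2: (20/q_1)/1 = p_1/p_2.
So q_1*(p_1,p_2) = 20·p_2/p_1, independent of income; and q_2* = (I − 20·p_2)/p_2.
At the given prices: q_1* = 20·1/11.84 = 1.6892.

q_1* = 1.6892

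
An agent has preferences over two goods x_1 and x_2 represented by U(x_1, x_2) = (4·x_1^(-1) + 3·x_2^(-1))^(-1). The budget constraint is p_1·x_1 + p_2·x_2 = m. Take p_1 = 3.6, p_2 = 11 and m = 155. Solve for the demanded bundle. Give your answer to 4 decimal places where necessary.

Substitute x_2 = (x_2/x_1)·x_1 into the budget: x_1* = m/(p_1 + p_2·(x_2/x_1)).
Numerically x_2/x_1 = 0.495434, so x_1* = 155/(3.6 + 11·0.495434) = 17.1275 and x_2* = 0.495434·17.1275 = 8.4855.

x_1* = 17.1275, x_2* = 8.4855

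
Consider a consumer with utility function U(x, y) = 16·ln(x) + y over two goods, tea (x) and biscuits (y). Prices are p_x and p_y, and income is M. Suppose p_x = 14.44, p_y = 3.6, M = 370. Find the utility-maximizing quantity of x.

Set MRS = p_x/p_y: (16/x)/1 = p_x/p_y.
So x*(p_x,p_y) = 16·p_y/p_x, independent of income; and y* = (M − 16·p_y)/p_y.
At the given prices: x* = 16·3.6/14.44 = 3.9889.

x* = 3.9889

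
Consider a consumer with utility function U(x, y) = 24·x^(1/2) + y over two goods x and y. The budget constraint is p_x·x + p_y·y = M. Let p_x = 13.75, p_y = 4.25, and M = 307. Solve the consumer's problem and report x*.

x* = 13.7574

Solve: √x = 12·p_y/p_x, so x*(p_x,p_y) = (12·p_y/p_x)², and y* = (M − p_x·x*)/p_y.
Plugging in: x* = (12·4.25/13.75)² = 13.7574.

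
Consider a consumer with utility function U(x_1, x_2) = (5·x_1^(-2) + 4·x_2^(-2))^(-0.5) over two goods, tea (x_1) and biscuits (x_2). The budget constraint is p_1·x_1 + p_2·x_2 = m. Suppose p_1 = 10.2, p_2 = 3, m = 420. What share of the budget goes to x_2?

share on x_2 = 0.2911

From the CES first-order condition, (5/4)·(x_2/x_1)^(3) = p_1/p_2.
Solve for the ratio: x_2/x_1 = [(4/5)·p_1/p_2]^(1/3).
With the ratio pinned down, the budget gives x_1* = m/(p_1 + p_2·(x_2/x_1)) and x_2* = (x_2/x_1)·x_1*.
Numerically x_2/x_1 = 1.395906, so x_1* = 420/(10.2 + 3·1.395906) = 29.1916 and x_2* = 1.395906·29.1916 = 40.7487.
Expenditure on x_2: 3·40.7487 = 122.2461; share = 0.2911.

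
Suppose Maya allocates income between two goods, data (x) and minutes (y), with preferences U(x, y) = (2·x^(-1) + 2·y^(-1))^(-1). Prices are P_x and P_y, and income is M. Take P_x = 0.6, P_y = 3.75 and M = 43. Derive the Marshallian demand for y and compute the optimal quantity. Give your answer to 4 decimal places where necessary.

From the CES first-order condition, (y/x)^(2) = P_x/P_y.
Solve for the ratio: y/x = [P_x/P_y]^(0.5).
With the ratio pinned down, the budget gives x* = M/(P_x + P_y·(y/x)) and y* = (y/x)·x*.
Numerically y/x = 0.4, so x* = 43/(0.6 + 3.75·0.4) = 20.4762 and y* = 0.4·20.4762 = 8.1905.

y* = 8.1905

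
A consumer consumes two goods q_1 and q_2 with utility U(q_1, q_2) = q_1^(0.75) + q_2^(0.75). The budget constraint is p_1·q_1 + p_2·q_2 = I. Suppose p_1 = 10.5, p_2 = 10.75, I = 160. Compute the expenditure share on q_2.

share on q_2 = 0.4824

MRS = MU_q_1/MU_q_2 = (q_2/q_1)^(0.25). Set equal to p_1/p_2.
Solve for the ratio: q_2/q_1 = [p_1/p_2]^(4).
Substitute q_2 = (q_2/q_1)·q_1 into the budget: q_1* = I/(p_1 + p_2·(q_2/q_1)).
Numerically q_2/q_1 = 0.910172, so q_1* = 160/(10.5 + 10.75·0.910172) = 7.8879 and q_2* = 0.910172·7.8879 = 7.1793.
Expenditure on q_2: 10.75·7.1793 = 77.1775; share = 0.4824.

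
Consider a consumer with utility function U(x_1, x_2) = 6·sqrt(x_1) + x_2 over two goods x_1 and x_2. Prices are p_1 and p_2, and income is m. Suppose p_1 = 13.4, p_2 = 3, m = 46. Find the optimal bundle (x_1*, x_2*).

x_1* = 0.4511, x_2* = 13.3184

Set MRS = p_1/p_2: 3·x_1^(−1/2) = p_1/p_2.
Thus x_1* = (3·p_2/p_1)² — independent of m — with the rest of income spent on x_2.
Plugging in: x_1* = (3·3/13.4)² = 0.4511, x_2* = 13.3184.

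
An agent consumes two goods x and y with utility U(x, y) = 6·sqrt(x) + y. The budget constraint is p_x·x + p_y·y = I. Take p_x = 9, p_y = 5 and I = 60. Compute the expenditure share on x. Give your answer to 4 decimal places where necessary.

Set MRS = p_x/p_y: 3·x^(−1/2) = p_x/p_y.
Thus x* = (3·p_y/p_x)² — independent of I — with the rest of income spent on y.
Plugging in: x* = (3·5/9)² = 2.7778, y* = 7.
Expenditure on x: 9·2.7778 = 25; share = 0.4167.

share on x = 0.4167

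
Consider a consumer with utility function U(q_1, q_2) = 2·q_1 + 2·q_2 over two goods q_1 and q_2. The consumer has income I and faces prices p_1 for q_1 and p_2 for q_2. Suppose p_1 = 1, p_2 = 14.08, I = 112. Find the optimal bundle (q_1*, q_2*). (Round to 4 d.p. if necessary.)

Perfect substitutes: compare marginal utility per dollar. 2/p_1 vs 2/p_2 → 2 vs 0.142.
q_1 gives more utility per dollar, so spend all income on q_1: q_1* = I/p_1, q_2* = 0.
Numerically: q_1* = 112, q_2* = 0.

q_1* = 112, q_2* = 0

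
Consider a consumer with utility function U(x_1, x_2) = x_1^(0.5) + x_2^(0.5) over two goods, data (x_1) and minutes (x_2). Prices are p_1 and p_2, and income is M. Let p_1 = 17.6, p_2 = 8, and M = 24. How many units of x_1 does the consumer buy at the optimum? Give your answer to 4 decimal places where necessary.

x_1* = 0.4261

From the CES first-order condition, (x_2/x_1)^(0.5) = p_1/p_2.
Solve for the ratio: x_2/x_1 = [p_1/p_2]^(2).
With the ratio pinned down, the budget gives x_1* = M/(p_1 + p_2·(x_2/x_1)) and x_2* = (x_2/x_1)·x_1*.
Numerically x_2/x_1 = 4.84, so x_1* = 24/(17.6 + 8·4.84) = 0.4261.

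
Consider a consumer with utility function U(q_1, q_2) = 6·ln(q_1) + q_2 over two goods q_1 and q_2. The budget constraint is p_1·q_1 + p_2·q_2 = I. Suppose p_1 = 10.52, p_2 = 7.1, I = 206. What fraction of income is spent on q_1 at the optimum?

So q_1*(p_1,p_2) = 6·p_2/p_1, independent of income; and q_2* = (I − 6·p_2)/p_2.
At the given prices: q_1* = 6·7.1/10.52 = 4.0494, and q_2* = 23.0141.
Expenditure on q_1: 10.52·4.0494 = 42.6; share = 0.2068.

share on q_1 = 0.2068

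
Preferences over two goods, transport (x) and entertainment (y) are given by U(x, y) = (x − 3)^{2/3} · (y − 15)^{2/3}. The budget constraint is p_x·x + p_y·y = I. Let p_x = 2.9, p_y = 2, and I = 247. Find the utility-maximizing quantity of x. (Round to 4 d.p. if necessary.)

MRS = (y−15)/(x−3). Tangency with p_x/p_y gives y−15 = (p_x/p_y)·(x−3).
Substituting into the budget: x* = 3 + 0.5·(I − 3·p_x − 15·p_y)/p_x, and y* = 15 + 0.5·(…)/p_y.
Discretionary income = 247 − 3·2.9 − 15·2 = 208.3; x* = 3 + 0.5·208.3/2.9 = 38.9138.

x* = 38.9138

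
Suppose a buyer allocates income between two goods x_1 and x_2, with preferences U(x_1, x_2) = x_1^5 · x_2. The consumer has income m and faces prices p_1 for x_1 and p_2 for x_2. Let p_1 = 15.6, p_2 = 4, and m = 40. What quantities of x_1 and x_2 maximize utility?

x_1* = 2.1368, x_2* = 1.6667

MU_x_1/MU_x_2 = (5·x_2)/(x_1); tangency sets this equal to p_1/p_2.
Rearranging, p_2·x_2 = (1/5)·p_1·x_1. Substituting into the budget gives p_1·x_1·(1 + (1/5)) = m.
Demand: x_1*(p_1,p_2,m) = 5/6·m/p_1 and x_2* = 1/6·m/p_2.
At p_1=15.6, p_2=4, m=40: x_1* = 5/6·40/15.6 = 2.1368, x_2* = 1.6667.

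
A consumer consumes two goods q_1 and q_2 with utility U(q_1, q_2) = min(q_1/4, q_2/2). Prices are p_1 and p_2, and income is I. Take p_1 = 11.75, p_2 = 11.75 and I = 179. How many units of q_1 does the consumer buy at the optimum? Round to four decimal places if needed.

q_1* = 10.156

Leontief preferences: the optimum is at the kink where q_1/4 = q_2/2, i.e. q_2 = (1/2)·q_1.
Budget: p_1·q_1 + p_2·(1/2)·q_1 = I, so (4·p_1 + 2·p_2)·q_1 = 4·I.
Demand: q_1*(p_1,p_2,I) = 4·I/(4·p_1 + 2·p_2), q_2* = 2·I/(4·p_1 + 2·p_2).
Here 4·11.75 + 2·11.75 = 70.5, giving q_1* = 10.156.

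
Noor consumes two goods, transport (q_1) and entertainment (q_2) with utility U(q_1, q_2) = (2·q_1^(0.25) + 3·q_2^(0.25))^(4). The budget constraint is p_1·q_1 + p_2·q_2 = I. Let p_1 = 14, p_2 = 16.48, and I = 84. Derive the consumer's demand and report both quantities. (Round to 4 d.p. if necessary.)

q_1* = 2.2847, q_2* = 3.1562

MRS = MU_q_1/MU_q_2 = (2/3)·(q_2/q_1)^(0.75). Set equal to p_1/p_2.
Hence q_2/q_1 = ((3/2)·p_1/p_2)^(1/(0.75)), i.e. raised to the 4/3 power.
Substitute q_2 = (q_2/q_1)·q_1 into the budget: q_1* = I/(p_1 + p_2·(q_2/q_1)).
Numerically q_2/q_1 = 1.381495, so q_1* = 84/(14 + 16.48·1.381495) = 2.2847 and q_2* = 1.381495·2.2847 = 3.1562.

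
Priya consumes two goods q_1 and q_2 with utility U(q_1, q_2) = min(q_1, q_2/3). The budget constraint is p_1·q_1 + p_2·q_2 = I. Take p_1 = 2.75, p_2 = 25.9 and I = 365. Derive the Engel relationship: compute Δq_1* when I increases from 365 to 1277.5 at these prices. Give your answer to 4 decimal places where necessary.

With perfect complements, no substitution: consume in ratio q_1:q_2 = 1:3.
Budget: p_1·q_1 + p_2·3·q_1 = I, so (p_1 + 3·p_2)·q_1 = I.
Demand: q_1*(p_1,p_2,I) = I/(p_1 + 3·p_2), q_2* = 3·I/(p_1 + 3·p_2).
Here 2.75 + 3·25.9 = 80.45, giving q_1* = 4.537.
At I' = 1277.5: q_1* = 15.8794. Change: 15.8794 − 4.537 = 11.3424.

Δq_1* = 11.3424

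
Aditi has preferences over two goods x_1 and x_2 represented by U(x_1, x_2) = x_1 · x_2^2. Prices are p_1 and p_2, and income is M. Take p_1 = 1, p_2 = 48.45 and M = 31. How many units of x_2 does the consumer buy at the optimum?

x_2* = 0.4266

The MRS is (1/2)·x_2/x_1. Set MRS = p_1/p_2.
Rearranging, p_2·x_2 = 2·p_1·x_1. Substituting into the budget gives p_1·x_1·(1 + 2) = M.
Demand: x_1*(p_1,p_2,M) = 1/3·M/p_1 and x_2* = 2/3·M/p_2.
At p_1=1, p_2=48.45, M=31: x_2* = 2/3·31/48.45 = 0.4266.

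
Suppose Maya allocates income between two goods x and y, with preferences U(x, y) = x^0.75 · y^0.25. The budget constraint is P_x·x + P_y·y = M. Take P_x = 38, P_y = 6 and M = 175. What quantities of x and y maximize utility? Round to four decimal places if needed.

The MRS is 3·y/x. Set MRS = P_x/P_y.
So 0.75·P_y·y = 0.25·P_x·x; combined with the budget, a share 0.75 of income goes to x.
Demand: x*(P_x,P_y,M) = 0.75·M/P_x and y* = 0.25·M/P_y.
At P_x=38, P_y=6, M=175: x* = 0.75·175/38 = 3.4539, y* = 7.2917.

x* = 3.4539, y* = 7.2917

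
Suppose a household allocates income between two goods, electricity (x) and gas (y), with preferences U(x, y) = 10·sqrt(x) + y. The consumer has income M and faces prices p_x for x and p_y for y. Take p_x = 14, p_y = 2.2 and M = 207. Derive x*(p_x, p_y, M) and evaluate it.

Utility is quasi-linear in y; the FOC for x is 5/√x = p_x/p_y.
Thus x* = (5·p_y/p_x)² — independent of M — with the rest of income spent on y.
Plugging in: x* = (5·2.2/14)² = 0.6173.

x* = 0.6173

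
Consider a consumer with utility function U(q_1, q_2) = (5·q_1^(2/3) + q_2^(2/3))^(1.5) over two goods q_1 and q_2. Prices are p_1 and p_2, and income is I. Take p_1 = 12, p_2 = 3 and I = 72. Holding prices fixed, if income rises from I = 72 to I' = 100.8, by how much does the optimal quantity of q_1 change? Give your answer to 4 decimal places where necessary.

MU_q_1 ∝ 5·q_1^(-1/3), MU_q_2 ∝ q_2^(-1/3), so MRS = 5·(q_2/q_1)^(1/3) = p_1/p_2.
Solve for the ratio: q_2/q_1 = [(1/5)·p_1/p_2]^(3).
With the ratio pinned down, the budget gives q_1* = I/(p_1 + p_2·(q_2/q_1)) and q_2* = (q_2/q_1)·q_1*.
Numerically q_2/q_1 = 0.512, so q_1* = 72/(12 + 3·0.512) = 5.3191.
At I' = 100.8: q_1* = 7.4468. Change: 7.4468 − 5.3191 = 2.1277.

Δq_1* = 2.1277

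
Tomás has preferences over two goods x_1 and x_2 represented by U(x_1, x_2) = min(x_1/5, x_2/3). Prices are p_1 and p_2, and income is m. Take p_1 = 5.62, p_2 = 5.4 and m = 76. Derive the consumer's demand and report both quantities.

With perfect complements, no substitution: consume in ratio x_1:x_2 = 5:3.
Budget: p_1·x_1 + p_2·(3/5)·x_1 = m, so (5·p_1 + 3·p_2)·x_1 = 5·m.
Demand: x_1*(p_1,p_2,m) = 5·m/(5·p_1 + 3·p_2), x_2* = 3·m/(5·p_1 + 3·p_2).
Here 5·5.62 + 3·5.4 = 44.3, giving x_1* = 8.5779 and x_2* = 5.1467.

x_1* = 8.5779, x_2* = 5.1467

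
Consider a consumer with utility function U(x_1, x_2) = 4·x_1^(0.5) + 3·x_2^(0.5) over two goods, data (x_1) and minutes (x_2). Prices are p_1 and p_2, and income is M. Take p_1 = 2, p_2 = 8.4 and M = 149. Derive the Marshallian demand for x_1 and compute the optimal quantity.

x_1* = 65.7008

MRS = MU_x_1/MU_x_2 = (4/3)·(x_2/x_1)^(0.5). Set equal to p_1/p_2.
Solve for the ratio: x_2/x_1 = [(3/4)·p_1/p_2]^(2).
Substitute x_2 = (x_2/x_1)·x_1 into the budget: x_1* = M/(p_1 + p_2·(x_2/x_1)).
Numerically x_2/x_1 = 0.031888, so x_1* = 149/(2 + 8.4·0.031888) = 65.7008.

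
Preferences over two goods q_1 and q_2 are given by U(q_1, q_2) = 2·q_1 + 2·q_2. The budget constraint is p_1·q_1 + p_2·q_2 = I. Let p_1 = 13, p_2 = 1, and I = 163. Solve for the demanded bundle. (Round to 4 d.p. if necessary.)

q_1* = 0, q_2* = 163

Linear utility — the consumer picks whichever good has higher MU/price: 2/13 = 0.1538 vs 2/1 = 2.
q_2 gives more utility per dollar, so spend all income on q_2: q_2* = I/p_2, q_1* = 0.
Numerically: q_1* = 0, q_2* = 163.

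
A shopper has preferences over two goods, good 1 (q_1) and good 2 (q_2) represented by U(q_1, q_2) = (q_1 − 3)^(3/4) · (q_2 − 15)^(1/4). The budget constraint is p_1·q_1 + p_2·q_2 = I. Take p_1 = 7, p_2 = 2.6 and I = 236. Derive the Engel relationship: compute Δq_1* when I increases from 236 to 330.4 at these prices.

Let q_1' = q_1−3, q_2' = q_2−15. MRS = 3·q_2'/q_1' = p_1/p_2.
Substituting into the budget: q_1* = 3 + 0.75·(I − 3·p_1 − 15·p_2)/p_1, and q_2* = 15 + 0.25·(…)/p_2.
Discretionary income = 236 − 3·7 − 15·2.6 = 176; q_1* = 3 + 0.75·176/7 = 21.8571.
At I' = 330.4: q_1* = 31.9714. Change: 31.9714 − 21.8571 = 10.1143.

Δq_1* = 10.1143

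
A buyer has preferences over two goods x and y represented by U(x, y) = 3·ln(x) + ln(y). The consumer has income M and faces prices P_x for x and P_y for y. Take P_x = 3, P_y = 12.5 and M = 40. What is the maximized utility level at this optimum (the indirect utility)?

MU_x/MU_y = (3·y)/(x); tangency sets this equal to P_x/P_y.
So 3·P_y·y = P_x·x; combined with the budget, a share 0.75 of income goes to x.
Demand: x*(P_x,P_y,M) = 0.75·M/P_x and y* = 0.25·M/P_y.
At P_x=3, P_y=12.5, M=40: x* = 0.75·40/3 = 10, y* = 0.8.
Utility at the optimum: U(10, 0.8) = 6.6846.

V = 6.6846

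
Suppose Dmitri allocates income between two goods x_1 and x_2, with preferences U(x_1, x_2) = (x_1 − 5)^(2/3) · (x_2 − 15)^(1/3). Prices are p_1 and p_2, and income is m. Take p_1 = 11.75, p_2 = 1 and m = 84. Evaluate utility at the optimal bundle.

MRS = 2·(x_2−15)/(x_1−5). Tangency with p_1/p_2 gives x_2−15 = (1/2)·(p_1/p_2)·(x_1−5).
Substituting into the budget: x_1* = 5 + 2/3·(m − 5·p_1 − 15·p_2)/p_1, and x_2* = 15 + 1/3·(…)/p_2.
Discretionary income = 84 − 5·11.75 − 15·1 = 10.25; x_1* = 5 + 2/3·10.25/11.75 = 5.5816; x_2* = 15 + 1/3·10.25/1 = 18.4167.
Utility at the optimum: U(5.5816, 18.4167) = 1.0494.

V = 1.0494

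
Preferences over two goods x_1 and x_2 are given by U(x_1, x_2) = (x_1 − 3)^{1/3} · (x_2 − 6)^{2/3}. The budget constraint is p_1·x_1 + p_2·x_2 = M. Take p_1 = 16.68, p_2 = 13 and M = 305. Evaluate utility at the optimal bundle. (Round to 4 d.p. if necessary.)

V = 6.6285

After buying the subsistence bundle (3, 6), a share 1/3 of the remaining income goes to x_1: x_1* = 3 + 1/3·(M − 3p_1 − 6p_2)/p_1.
Discretionary income = 305 − 3·16.68 − 6·13 = 176.96; x_1* = 3 + 1/3·176.96/16.68 = 6.5364; x_2* = 6 + 2/3·176.96/13 = 15.0749.
Utility at the optimum: U(6.5364, 15.0749) = 6.6285.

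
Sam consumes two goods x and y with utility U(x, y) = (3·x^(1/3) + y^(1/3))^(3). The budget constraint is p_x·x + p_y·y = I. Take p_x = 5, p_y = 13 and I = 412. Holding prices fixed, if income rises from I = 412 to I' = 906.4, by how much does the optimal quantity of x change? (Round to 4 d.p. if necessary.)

Δx* = 88.3368

Numerically y/x = 0.045905, so x* = 412/(5 + 13·0.045905) = 73.614.
At I' = 906.4: x* = 161.9508. Change: 161.9508 − 73.614 = 88.3368.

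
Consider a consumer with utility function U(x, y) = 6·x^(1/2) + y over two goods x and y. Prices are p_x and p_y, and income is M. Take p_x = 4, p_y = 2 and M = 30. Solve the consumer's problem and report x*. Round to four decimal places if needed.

Set MRS = p_x/p_y: 3·x^(−1/2) = p_x/p_y.
Solve: √x = 3·p_y/p_x, so x*(p_x,p_y) = (3·p_y/p_x)², and y* = (M − p_x·x*)/p_y.
Plugging in: x* = (3·2/4)² = 2.25.

x* = 2.25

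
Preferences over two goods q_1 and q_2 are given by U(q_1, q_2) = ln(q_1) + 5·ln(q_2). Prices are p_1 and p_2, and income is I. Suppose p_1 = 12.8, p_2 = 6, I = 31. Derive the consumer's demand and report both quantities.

MU_q_1/MU_q_2 = (q_2)/(5·q_1); tangency sets this equal to p_1/p_2.
So p_2·q_2 = 5·p_1·q_1; combined with the budget, a share 1/6 of income goes to q_1.
Demand: q_1*(p_1,p_2,I) = 1/6·I/p_1 and q_2* = 5/6·I/p_2.
At p_1=12.8, p_2=6, I=31: q_1* = 1/6·31/12.8 = 0.4036, q_2* = 4.3056.

q_1* = 0.4036, q_2* = 4.3056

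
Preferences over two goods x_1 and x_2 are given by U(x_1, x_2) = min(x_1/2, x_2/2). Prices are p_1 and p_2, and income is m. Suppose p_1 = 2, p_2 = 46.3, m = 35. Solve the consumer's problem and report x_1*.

x_1* = 0.7246

Demand: x_1*(p_1,p_2,m) = 2·m/(2·p_1 + 2·p_2), x_2* = 2·m/(2·p_1 + 2·p_2).
Here 2·2 + 2·46.3 = 96.6, giving x_1* = 0.7246.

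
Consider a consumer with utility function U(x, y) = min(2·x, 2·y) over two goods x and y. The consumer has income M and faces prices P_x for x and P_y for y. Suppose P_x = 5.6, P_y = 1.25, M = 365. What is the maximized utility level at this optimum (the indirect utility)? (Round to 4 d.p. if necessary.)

V = 106.5693

Leontief preferences: the optimum is at the kink where x/2 = y/2, i.e. y = x.
Budget: P_x·x + P_y·x = M, so (2·P_x + 2·P_y)·x = 2·M.
Demand: x*(P_x,P_y,M) = 2·M/(2·P_x + 2·P_y), y* = 2·M/(2·P_x + 2·P_y).
Here 2·5.6 + 2·1.25 = 13.7, giving x* = 53.2847 and y* = 53.2847.
Utility at the optimum: U(53.2847, 53.2847) = 106.5693.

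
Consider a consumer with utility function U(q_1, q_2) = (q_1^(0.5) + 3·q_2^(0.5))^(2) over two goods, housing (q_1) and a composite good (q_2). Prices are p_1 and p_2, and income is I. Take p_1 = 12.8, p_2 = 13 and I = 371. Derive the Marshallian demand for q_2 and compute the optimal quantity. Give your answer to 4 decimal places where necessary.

q_2* = 25.6445

MRS = MU_q_1/MU_q_2 = (1/3)·(q_2/q_1)^(0.5). Set equal to p_1/p_2.
Hence q_2/q_1 = (3·p_1/p_2)^(1/(0.5)), i.e. raised to the 2 power.
With the ratio pinned down, the budget gives q_1* = I/(p_1 + p_2·(q_2/q_1)) and q_2* = (q_2/q_1)·q_1*.
Numerically q_2/q_1 = 8.725207, so q_1* = 371/(12.8 + 13·8.725207) = 2.9391 and q_2* = 8.725207·2.9391 = 25.6445.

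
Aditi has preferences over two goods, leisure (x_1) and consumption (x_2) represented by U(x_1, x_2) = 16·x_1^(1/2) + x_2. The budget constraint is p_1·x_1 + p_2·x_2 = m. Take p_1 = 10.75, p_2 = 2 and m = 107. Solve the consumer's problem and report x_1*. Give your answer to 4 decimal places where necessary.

Utility is quasi-linear in x_2; the FOC for x_1 is 8/√x_1 = p_1/p_2.
Thus x_1* = (8·p_2/p_1)² — independent of m — with the rest of income spent on x_2.
Plugging in: x_1* = (8·2/10.75)² = 2.2153.

x_1* = 2.2153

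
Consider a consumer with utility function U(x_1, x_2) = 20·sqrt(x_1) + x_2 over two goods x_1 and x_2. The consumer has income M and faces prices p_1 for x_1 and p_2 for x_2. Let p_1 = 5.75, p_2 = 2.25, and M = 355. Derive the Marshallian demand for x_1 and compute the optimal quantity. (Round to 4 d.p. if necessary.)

x_1* = 15.3119

Set MRS = p_1/p_2: 10·x_1^(−1/2) = p_1/p_2.
Solve: √x_1 = 10·p_2/p_1, so x_1*(p_1,p_2) = (10·p_2/p_1)², and x_2* = (M − p_1·x_1*)/p_2.
Plugging in: x_1* = (10·2.25/5.75)² = 15.3119.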